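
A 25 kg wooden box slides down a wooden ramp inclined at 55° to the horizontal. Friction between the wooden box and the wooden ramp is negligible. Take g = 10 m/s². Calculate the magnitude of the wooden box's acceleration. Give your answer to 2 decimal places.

8.19 m/s²

Resolving the weight along the incline: the component pulling the wooden box down the slope is mg sin 55° = 25 × 10 × 0.8192 = 204.800 N, and the normal force is N = mg cos 55° = 25 × 10 × 0.5736 = 143.400 N.
With no friction the net force along the incline is 204.800 N, so a = g sin 55° = 204.800 / 25 = 8.1920 m/s².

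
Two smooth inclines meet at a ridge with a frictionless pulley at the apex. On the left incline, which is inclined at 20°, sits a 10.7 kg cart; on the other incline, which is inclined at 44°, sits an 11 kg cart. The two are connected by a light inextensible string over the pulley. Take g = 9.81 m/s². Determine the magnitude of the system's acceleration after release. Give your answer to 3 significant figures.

1.80 m/s²

Resolve each weight along its own incline: the 10.7 kg mass has component 10.7 × 9.81 × sin 20° = 35.901 N down its slope, and the 11 kg mass has 11 × 9.81 × sin 44° = 74.961 N down its slope.
The 11 kg side's 74.961 N exceeds the other side's 35.901 N, so that mass slides down and the 10.7 kg mass slides up. Taking that direction as positive, Newton's second law for the whole system gives 74.961 − 35.901 = (10.7 + 11) a, so a = 39.060 / 21.7 = 1.8000 m/s².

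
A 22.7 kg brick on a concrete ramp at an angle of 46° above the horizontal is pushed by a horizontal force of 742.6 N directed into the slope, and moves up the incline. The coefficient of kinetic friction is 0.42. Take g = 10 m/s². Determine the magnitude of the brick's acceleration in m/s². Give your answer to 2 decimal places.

2.73 m/s²

The horizontal push has components F cos 46° = 742.6 × 0.6947 = 515.884 N up the incline and F sin 46° = 742.6 × 0.7193 = 534.152 N pressing into the surface.
The normal force is therefore N = mg cos 46° + F sin 46° = 157.697 + 534.152 = 691.849 N, and kinetic friction down the slope is μN = 0.42 × 691.849 = 290.577 N.
Along the incline: F cos 46° − mg sin 46° − μN = ma, so 515.884 − 163.281 − 290.577 = 22.7 a, giving a = 2.7324 m/s².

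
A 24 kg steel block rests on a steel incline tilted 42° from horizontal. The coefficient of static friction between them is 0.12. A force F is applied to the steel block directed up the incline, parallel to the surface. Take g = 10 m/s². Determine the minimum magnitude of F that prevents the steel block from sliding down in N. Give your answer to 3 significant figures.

139 N

The normal force is N = mg cos 42° = 178.355 N. With F at its minimum the steel block is on the verge of sliding down, so static friction is at its maximum μ_s N = 0.12 × 178.355 = 21.403 N and acts up the slope.
Equilibrium along the incline: F + μ_s N = mg sin 42°, so F = 160.591 − 21.403 = 139.188 N.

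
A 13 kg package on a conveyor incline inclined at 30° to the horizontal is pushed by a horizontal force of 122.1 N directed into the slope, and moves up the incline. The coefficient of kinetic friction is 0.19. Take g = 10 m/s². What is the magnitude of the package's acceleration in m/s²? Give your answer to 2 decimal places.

0.60 m/s²

The horizontal push has components F cos 30° = 122.1 × 0.8660 = 105.739 N up the incline and F sin 30° = 122.1 × 0.5000 = 61.050 N pressing into the surface.
The normal force is therefore N = mg cos 30° + F sin 30° = 112.580 + 61.050 = 173.630 N, and kinetic friction down the slope is μN = 0.19 × 173.630 = 32.990 N.
Along the incline: F cos 30° − mg sin 30° − μN = ma, so 105.739 − 65.000 − 32.990 = 13 a, giving a = 0.5961 m/s².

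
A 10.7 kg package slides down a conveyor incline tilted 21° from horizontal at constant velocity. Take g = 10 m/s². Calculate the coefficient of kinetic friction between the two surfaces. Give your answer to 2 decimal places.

0.38

At constant velocity the net force along the incline is zero: mg sin 21° = μ mg cos 21°.
So μ = tan 21° = 0.3584 / 0.9336 = 0.3839.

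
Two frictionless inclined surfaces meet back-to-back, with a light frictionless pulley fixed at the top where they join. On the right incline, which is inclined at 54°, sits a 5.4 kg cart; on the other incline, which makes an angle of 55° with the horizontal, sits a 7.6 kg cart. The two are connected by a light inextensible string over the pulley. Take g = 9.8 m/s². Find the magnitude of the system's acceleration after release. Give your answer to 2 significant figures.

1.4 m/s²

Resolve each weight along its own incline: the 5.4 kg mass has component 5.4 × 9.8 × sin 54° = 42.813 N down its slope, and the 7.6 kg mass has 7.6 × 9.8 × sin 55° = 61.010 N down its slope.
The 7.6 kg side's 61.010 N exceeds the other side's 42.813 N, so that mass slides down and the 5.4 kg mass slides up. Taking that direction as positive, Newton's second law for the whole system gives 61.010 − 42.813 = (5.4 + 7.6) a, so a = 18.197 / 13 = 1.3998 m/s².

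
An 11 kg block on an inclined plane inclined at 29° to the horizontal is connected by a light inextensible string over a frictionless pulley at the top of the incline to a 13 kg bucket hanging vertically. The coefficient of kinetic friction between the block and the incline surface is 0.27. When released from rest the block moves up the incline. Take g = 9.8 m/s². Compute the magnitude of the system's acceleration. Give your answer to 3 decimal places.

2.070 m/s²

For the block on the incline: the weight component along the slope is m₁g sin 29° = 11 × 9.8 × 0.4848 = 52.261 N and the normal force is N = m₁g cos 29° = 94.284 N.
Kinetic friction opposes the block's motion up the incline: f = μN = 0.27 × 94.284 = 25.457 N acting down the slope.
Newton's second law for the block (up-slope positive): T − 52.261 − 25.457 = 11 a. For the hanging bucket (downward positive): 13 × 9.8 − T = 13 a.
Adding the two equations eliminates T: 49.682 = 24 a, so a = 2.0701 m/s².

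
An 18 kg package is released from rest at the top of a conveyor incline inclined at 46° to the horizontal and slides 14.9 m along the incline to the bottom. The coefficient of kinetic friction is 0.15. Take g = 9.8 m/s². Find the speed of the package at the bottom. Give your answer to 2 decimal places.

The weight component along the incline is mg sin 46° = 126.892 N and the normal force is N = mg cos 46° = 122.538 N.
Friction up the slope is f = μN = 0.15 × 122.538 = 18.381 N, so the net downslope force is 126.892 − 18.381 = 108.511 N and a = 108.511 / 18 = 6.0284 m/s².
Starting from rest over a distance of 14.9 m, v² = 2aL = 2 × 6.0284 × 14.9 = 179.6463, so v = 13.4032 m/s.

13.40 m/s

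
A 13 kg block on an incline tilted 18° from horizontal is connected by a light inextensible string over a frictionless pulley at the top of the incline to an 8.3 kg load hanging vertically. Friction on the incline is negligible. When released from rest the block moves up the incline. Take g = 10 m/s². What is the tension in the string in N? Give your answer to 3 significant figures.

For the block on the incline: the weight component along the slope is m₁g sin 18° = 13 × 10 × 0.3090 = 40.170 N and the normal force is N = m₁g cos 18° = 123.637 N.
Newton's second law for the block (up-slope positive): T − 40.170 = 13 a. For the hanging load (downward positive): 8.3 × 10 − T = 8.3 a.
Adding the two equations eliminates T: 42.830 = 21.3 a, so a = 2.0108 m/s².
Then from the hanging load's equation, T = 8.3 × (10 − 2.0108) = 66.310 N.

66.3 N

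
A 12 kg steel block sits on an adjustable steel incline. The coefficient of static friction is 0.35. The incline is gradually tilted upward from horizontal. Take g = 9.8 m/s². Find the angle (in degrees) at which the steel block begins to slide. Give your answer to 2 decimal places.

At the threshold of sliding, static friction is at its maximum μ_s N and exactly balances the weight component along the incline: mg sin θ = μ_s mg cos θ.
Hence tan θ = μ_s = 0.35, so θ = arctan(0.35) = 19.2900°.

19.29°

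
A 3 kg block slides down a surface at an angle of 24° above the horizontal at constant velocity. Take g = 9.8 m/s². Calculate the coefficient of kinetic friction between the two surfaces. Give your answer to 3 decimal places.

At constant velocity the net force along the incline is zero: mg sin 24° = μ mg cos 24°.
So μ = tan 24° = 0.4067 / 0.9135 = 0.4452.

0.445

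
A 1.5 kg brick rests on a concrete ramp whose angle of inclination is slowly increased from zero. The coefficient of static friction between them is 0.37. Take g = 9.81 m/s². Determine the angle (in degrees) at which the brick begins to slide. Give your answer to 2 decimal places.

20.30°

At the threshold of sliding, static friction is at its maximum μ_s N and exactly balances the weight component along the incline: mg sin θ = μ_s mg cos θ.
Hence tan θ = μ_s = 0.37, so θ = arctan(0.37) = 20.3045°.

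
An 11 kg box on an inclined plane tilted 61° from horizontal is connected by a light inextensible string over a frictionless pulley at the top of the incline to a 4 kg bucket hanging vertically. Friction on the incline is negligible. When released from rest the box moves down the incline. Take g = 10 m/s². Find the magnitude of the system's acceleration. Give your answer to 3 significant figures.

3.75 m/s²

For the box on the incline: the weight component along the slope is m₁g sin 61° = 11 × 10 × 0.8746 = 96.206 N and the normal force is N = m₁g cos 61° = 53.329 N.
Newton's second law for the box (down-slope positive): 96.206 − T = 11 a. For the hanging bucket (upward positive): T − 4 × 10 = 4 a.
Adding the two equations eliminates T: 56.206 = 15 a, so a = 3.7471 m/s².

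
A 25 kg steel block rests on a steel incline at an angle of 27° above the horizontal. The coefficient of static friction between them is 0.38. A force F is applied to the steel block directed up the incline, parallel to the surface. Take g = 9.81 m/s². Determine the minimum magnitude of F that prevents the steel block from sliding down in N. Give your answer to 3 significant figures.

28.3 N

The normal force is N = mg cos 27° = 218.519 N. With F at its minimum the steel block is on the verge of sliding down, so static friction is at its maximum μ_s N = 0.38 × 218.519 = 83.037 N and acts up the slope.
Equilibrium along the incline: F + μ_s N = mg sin 27°, so F = 111.341 − 83.037 = 28.304 N.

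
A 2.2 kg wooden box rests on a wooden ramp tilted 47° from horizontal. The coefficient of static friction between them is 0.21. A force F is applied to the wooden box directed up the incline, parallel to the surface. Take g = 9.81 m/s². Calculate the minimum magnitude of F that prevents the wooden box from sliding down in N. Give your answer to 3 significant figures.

12.7 N

The normal force is N = mg cos 47° = 14.719 N. With F at its minimum the wooden box is on the verge of sliding down, so static friction is at its maximum μ_s N = 0.21 × 14.719 = 3.091 N and acts up the slope.
Equilibrium along the incline: F + μ_s N = mg sin 47°, so F = 15.784 − 3.091 = 12.693 N.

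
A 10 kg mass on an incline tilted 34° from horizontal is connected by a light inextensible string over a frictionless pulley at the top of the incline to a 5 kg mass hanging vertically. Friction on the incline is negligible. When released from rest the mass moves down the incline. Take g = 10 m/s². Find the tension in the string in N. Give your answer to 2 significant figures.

52 N

For the mass on the incline: the weight component along the slope is m₁g sin 34° = 10 × 10 × 0.5592 = 55.920 N and the normal force is N = m₁g cos 34° = 82.904 N.
Newton's second law for the mass (down-slope positive): 55.920 − T = 10 a. For the hanging mass (upward positive): T − 5 × 10 = 5 a.
Adding the two equations eliminates T: 5.920 = 15 a, so a = 0.3947 m/s².
Then from the hanging mass's equation, T = 5 × (10 + 0.3947) = 51.974 N.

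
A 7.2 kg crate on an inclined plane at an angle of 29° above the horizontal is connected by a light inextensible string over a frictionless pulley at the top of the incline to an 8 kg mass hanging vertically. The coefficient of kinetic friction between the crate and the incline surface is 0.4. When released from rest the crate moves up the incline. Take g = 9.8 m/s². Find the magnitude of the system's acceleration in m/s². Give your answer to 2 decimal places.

For the crate on the incline: the weight component along the slope is m₁g sin 29° = 7.2 × 9.8 × 0.4848 = 34.207 N and the normal force is N = m₁g cos 29° = 61.713 N.
Kinetic friction opposes the crate's motion up the incline: f = μN = 0.4 × 61.713 = 24.685 N acting down the slope.
Newton's second law for the crate (up-slope positive): T − 34.207 − 24.685 = 7.2 a. For the hanging mass (downward positive): 8 × 9.8 − T = 8 a.
Adding the two equations eliminates T: 19.508 = 15.2 a, so a = 1.2834 m/s².

1.28 m/s²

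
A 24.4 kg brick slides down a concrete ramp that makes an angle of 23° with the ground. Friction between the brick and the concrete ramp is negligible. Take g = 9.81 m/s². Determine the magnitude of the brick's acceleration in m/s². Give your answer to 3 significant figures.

3.83 m/s²

Resolving the weight along the incline: the component pulling the brick down the slope is mg sin 23° = 24.4 × 9.81 × 0.3907 = 93.520 N, and the normal force is N = mg cos 23° = 24.4 × 9.81 × 0.9205 = 220.335 N.
With no friction the net force along the incline is 93.520 N, so a = g sin 23° = 93.520 / 24.4 = 3.8328 m/s².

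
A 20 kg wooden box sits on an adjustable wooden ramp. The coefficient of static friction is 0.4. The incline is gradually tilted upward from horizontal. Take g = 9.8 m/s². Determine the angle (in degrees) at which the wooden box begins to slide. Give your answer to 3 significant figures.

At the threshold of sliding, static friction is at its maximum μ_s N and exactly balances the weight component along the incline: mg sin θ = μ_s mg cos θ.
Hence tan θ = μ_s = 0.4, so θ = arctan(0.4) = 21.8014°.

21.8°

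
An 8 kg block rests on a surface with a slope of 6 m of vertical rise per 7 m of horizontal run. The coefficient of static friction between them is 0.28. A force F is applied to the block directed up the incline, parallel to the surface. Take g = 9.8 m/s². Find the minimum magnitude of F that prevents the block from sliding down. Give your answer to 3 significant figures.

The normal force is N = mg cos 40.60° = 59.526 N. With F at its minimum the block is on the verge of sliding down, so static friction is at its maximum μ_s N = 0.28 × 59.526 = 16.667 N and acts up the slope.
Equilibrium along the incline: F + μ_s N = mg sin 40.60°, so F = 51.022 − 16.667 = 34.355 N.

34.4 N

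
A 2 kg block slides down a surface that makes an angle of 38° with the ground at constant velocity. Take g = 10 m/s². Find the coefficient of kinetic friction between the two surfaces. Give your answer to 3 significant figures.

At constant velocity the net force along the incline is zero: mg sin 38° = μ mg cos 38°.
So μ = tan 38° = 0.6157 / 0.7880 = 0.7813.

0.781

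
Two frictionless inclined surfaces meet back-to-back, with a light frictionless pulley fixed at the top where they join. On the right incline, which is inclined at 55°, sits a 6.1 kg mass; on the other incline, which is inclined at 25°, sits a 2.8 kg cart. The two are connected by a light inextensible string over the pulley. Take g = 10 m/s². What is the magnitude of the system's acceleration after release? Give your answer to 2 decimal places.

Resolve each weight along its own incline: the 6.1 kg mass has component 6.1 × 10 × sin 55° = 49.968 N down its slope, and the 2.8 kg mass has 2.8 × 10 × sin 25° = 11.833 N down its slope.
The 6.1 kg side's 49.968 N exceeds the other side's 11.833 N, so that mass slides down and the 2.8 kg mass slides up. Taking that direction as positive, Newton's second law for the whole system gives 49.968 − 11.833 = (6.1 + 2.8) a, so a = 38.135 / 8.9 = 4.2848 m/s².

4.28 m/s²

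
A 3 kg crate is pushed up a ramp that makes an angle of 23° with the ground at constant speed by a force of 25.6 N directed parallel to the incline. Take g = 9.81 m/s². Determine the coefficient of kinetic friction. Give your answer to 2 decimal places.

At constant speed ΣF = 0 along the incline. The applied 25.6 N acts up the slope; the weight component mg sin 23° = 11.499 N and kinetic friction μN both act down the slope.
So 25.6 = 11.499 + μ × 27.090, giving μ = (25.6 − 11.499) / 27.090 = 0.5205.

0.52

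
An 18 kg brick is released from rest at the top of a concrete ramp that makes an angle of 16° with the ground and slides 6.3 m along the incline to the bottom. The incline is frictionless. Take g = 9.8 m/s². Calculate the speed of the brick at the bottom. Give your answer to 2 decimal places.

The weight component along the incline is mg sin 16° = 48.622 N and the normal force is N = mg cos 16° = 169.567 N.
With no friction, a = g sin 16° = 2.7012 m/s².
Starting from rest over a distance of 6.3 m, v² = 2aL = 2 × 2.7012 × 6.3 = 34.0351, so v = 5.8340 m/s.

5.83 m/s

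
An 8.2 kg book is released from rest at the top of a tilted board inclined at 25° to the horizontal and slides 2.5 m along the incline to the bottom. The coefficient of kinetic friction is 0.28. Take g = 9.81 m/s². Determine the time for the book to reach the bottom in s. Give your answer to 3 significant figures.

The weight component along the incline is mg sin 25° = 33.996 N and the normal force is N = mg cos 25° = 72.905 N.
Friction up the slope is f = μN = 0.28 × 72.905 = 20.413 N, so the net downslope force is 33.996 − 20.413 = 13.583 N and a = 13.583 / 8.2 = 1.6565 m/s².
Starting from rest, L = ½at², so t = √(2L/a) = √(2 × 2.5 / 1.6565) = 1.7374 s.

1.74 s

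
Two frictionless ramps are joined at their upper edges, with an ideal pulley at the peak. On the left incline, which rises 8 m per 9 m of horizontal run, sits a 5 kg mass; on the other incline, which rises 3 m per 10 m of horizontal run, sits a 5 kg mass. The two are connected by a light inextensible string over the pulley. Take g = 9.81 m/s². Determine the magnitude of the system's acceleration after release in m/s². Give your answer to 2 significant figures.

1.8 m/s²

Resolve each weight along its own incline: the 5 kg mass has component 5 × 9.81 × sin 41.63° = 32.587 N down its slope, and the 5 kg mass has 5 × 9.81 × sin 16.70° = 14.094 N down its slope.
The 5 kg side's 32.587 N exceeds the other side's 14.094 N, so that mass slides down and the 5 kg mass slides up. Taking that direction as positive, Newton's second law for the whole system gives 32.587 − 14.094 = (5 + 5) a, so a = 18.493 / 10 = 1.8493 m/s².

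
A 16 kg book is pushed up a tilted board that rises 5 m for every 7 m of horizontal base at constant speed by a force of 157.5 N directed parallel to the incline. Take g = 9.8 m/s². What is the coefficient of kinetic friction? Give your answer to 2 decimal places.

0.52

At constant speed ΣF = 0 along the incline. The applied 157.5 N acts up the slope; the weight component mg sin 35.54° = 91.138 N and kinetic friction μN both act down the slope.
So 157.5 = 91.138 + μ × 127.593, giving μ = (157.5 − 91.138) / 127.593 = 0.5201.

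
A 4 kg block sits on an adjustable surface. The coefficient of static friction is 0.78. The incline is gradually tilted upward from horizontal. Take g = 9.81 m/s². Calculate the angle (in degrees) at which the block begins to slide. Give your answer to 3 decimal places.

37.954°

At the threshold of sliding, static friction is at its maximum μ_s N and exactly balances the weight component along the incline: mg sin θ = μ_s mg cos θ.
Hence tan θ = μ_s = 0.78, so θ = arctan(0.78) = 37.9542°.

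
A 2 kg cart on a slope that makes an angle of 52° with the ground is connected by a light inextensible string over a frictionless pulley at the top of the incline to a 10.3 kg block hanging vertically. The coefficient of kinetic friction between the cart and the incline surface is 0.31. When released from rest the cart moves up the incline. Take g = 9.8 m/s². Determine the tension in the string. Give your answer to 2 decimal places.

For the cart on the incline: the weight component along the slope is m₁g sin 52° = 2 × 9.8 × 0.7880 = 15.445 N and the normal force is N = m₁g cos 52° = 12.067 N.
Kinetic friction opposes the cart's motion up the incline: f = μN = 0.31 × 12.067 = 3.741 N acting down the slope.
Newton's second law for the cart (up-slope positive): T − 15.445 − 3.741 = 2 a. For the hanging block (downward positive): 10.3 × 9.8 − T = 10.3 a.
Adding the two equations eliminates T: 81.754 = 12.3 a, so a = 6.6467 m/s².
Then from the hanging block's equation, T = 10.3 × (9.8 − 6.6467) = 32.479 N.

32.48 N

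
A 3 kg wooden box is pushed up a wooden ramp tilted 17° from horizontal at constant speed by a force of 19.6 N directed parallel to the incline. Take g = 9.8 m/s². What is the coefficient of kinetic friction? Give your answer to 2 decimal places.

At constant speed ΣF = 0 along the incline. The applied 19.6 N acts up the slope; the weight component mg sin 17° = 8.596 N and kinetic friction μN both act down the slope.
So 19.6 = 8.596 + μ × 28.115, giving μ = (19.6 − 8.596) / 28.115 = 0.3914.

0.39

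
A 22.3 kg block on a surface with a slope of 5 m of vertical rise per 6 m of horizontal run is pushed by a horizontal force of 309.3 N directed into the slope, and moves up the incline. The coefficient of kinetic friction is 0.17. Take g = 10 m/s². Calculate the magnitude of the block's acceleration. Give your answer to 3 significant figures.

The horizontal push has components F cos 39.81° = 309.3 × 0.7682 = 237.604 N up the incline and F sin 39.81° = 309.3 × 0.6402 = 198.014 N pressing into the surface.
The normal force is therefore N = mg cos 39.81° + F sin 39.81° = 171.309 + 198.014 = 369.323 N, and kinetic friction down the slope is μN = 0.17 × 369.323 = 62.785 N.
Along the incline: F cos 39.81° − mg sin 39.81° − μN = ma, so 237.604 − 142.765 − 62.785 = 22.3 a, giving a = 1.4374 m/s².

1.44 m/s²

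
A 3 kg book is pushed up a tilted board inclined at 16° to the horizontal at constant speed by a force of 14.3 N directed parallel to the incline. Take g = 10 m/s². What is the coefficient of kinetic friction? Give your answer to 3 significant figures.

0.209

At constant speed ΣF = 0 along the incline. The applied 14.3 N acts up the slope; the weight component mg sin 16° = 8.269 N and kinetic friction μN both act down the slope.
So 14.3 = 8.269 + μ × 28.838, giving μ = (14.3 − 8.269) / 28.838 = 0.2091.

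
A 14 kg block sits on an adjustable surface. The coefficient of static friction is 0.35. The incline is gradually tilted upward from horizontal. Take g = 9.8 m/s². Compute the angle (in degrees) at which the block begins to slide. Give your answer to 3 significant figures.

19.3°

At the threshold of sliding, static friction is at its maximum μ_s N and exactly balances the weight component along the incline: mg sin θ = μ_s mg cos θ.
Hence tan θ = μ_s = 0.35, so θ = arctan(0.35) = 19.2900°.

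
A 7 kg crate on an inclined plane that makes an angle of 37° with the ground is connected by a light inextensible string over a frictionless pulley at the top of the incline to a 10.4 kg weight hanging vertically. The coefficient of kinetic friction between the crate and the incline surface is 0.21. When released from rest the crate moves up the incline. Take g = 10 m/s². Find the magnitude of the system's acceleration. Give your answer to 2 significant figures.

2.9 m/s²

For the crate on the incline: the weight component along the slope is m₁g sin 37° = 7 × 10 × 0.6018 = 42.126 N and the normal force is N = m₁g cos 37° = 55.904 N.
Kinetic friction opposes the crate's motion up the incline: f = μN = 0.21 × 55.904 = 11.740 N acting down the slope.
Newton's second law for the crate (up-slope positive): T − 42.126 − 11.740 = 7 a. For the hanging weight (downward positive): 10.4 × 10 − T = 10.4 a.
Adding the two equations eliminates T: 50.134 = 17.4 a, so a = 2.8813 m/s².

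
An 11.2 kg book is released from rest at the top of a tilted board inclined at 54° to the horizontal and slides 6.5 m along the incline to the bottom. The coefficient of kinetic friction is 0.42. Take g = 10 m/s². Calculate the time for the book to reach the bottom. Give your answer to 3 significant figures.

The weight component along the incline is mg sin 54° = 90.610 N and the normal force is N = mg cos 54° = 65.832 N.
Friction up the slope is f = μN = 0.42 × 65.832 = 27.649 N, so the net downslope force is 90.610 − 27.649 = 62.961 N and a = 62.961 / 11.2 = 5.6215 m/s².
Starting from rest, L = ½at², so t = √(2L/a) = √(2 × 6.5 / 5.6215) = 1.5207 s.

1.52 s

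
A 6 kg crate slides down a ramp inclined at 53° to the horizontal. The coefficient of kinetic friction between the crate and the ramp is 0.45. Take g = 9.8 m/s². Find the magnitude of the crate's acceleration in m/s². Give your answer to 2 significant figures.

5.2 m/s²

Resolving the weight along the incline: the component pulling the crate down the slope is mg sin 53° = 6 × 9.8 × 0.7986 = 46.958 N, and the normal force is N = mg cos 53° = 6 × 9.8 × 0.6018 = 35.386 N.
Kinetic friction acts up the slope with magnitude f = μN = 0.45 × 35.386 = 15.924 N.
Net force along the incline is 46.958 − 15.924 = 31.034 N, so a = 31.034 / 6 = 5.1723 m/s².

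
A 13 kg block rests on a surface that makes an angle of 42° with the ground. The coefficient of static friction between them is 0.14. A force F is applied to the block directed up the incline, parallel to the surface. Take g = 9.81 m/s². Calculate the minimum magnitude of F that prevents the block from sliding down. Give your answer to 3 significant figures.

72.1 N

The normal force is N = mg cos 42° = 94.773 N. With F at its minimum the block is on the verge of sliding down, so static friction is at its maximum μ_s N = 0.14 × 94.773 = 13.268 N and acts up the slope.
Equilibrium along the incline: F + μ_s N = mg sin 42°, so F = 85.334 − 13.268 = 72.066 N.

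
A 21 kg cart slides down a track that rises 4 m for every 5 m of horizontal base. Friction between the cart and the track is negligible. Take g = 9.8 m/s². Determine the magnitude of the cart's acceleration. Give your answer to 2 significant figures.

Resolving the weight along the incline: the component pulling the cart down the slope is mg sin 38.66° = 21 × 9.8 × 0.6247 = 128.563 N, and the normal force is N = mg cos 38.66° = 21 × 9.8 × 0.7809 = 160.709 N.
With no friction the net force along the incline is 128.563 N, so a = g sin 38.66° = 128.563 / 21 = 6.1220 m/s².

6.1 m/s²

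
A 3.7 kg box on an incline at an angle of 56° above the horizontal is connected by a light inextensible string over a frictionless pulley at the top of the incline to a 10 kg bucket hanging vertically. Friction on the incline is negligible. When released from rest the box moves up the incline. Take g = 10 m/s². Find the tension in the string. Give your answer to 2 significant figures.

For the box on the incline: the weight component along the slope is m₁g sin 56° = 3.7 × 10 × 0.8290 = 30.673 N and the normal force is N = m₁g cos 56° = 20.690 N.
Newton's second law for the box (up-slope positive): T − 30.673 = 3.7 a. For the hanging bucket (downward positive): 10 × 10 − T = 10 a.
Adding the two equations eliminates T: 69.327 = 13.7 a, so a = 5.0604 m/s².
Then from the hanging bucket's equation, T = 10 × (10 − 5.0604) = 49.396 N.

49 N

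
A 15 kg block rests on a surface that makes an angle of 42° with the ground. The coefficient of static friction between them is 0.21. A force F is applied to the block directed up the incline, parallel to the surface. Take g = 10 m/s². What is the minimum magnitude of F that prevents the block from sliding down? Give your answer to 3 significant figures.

The normal force is N = mg cos 42° = 111.472 N. With F at its minimum the block is on the verge of sliding down, so static friction is at its maximum μ_s N = 0.21 × 111.472 = 23.409 N and acts up the slope.
Equilibrium along the incline: F + μ_s N = mg sin 42°, so F = 100.370 − 23.409 = 76.961 N.

77.0 N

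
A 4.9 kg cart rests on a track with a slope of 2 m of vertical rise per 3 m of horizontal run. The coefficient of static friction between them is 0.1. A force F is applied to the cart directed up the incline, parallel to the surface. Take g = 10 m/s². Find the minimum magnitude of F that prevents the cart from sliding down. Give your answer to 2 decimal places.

The normal force is N = mg cos 33.69° = 40.770 N. With F at its minimum the cart is on the verge of sliding down, so static friction is at its maximum μ_s N = 0.1 × 40.770 = 4.077 N and acts up the slope.
Equilibrium along the incline: F + μ_s N = mg sin 33.69°, so F = 27.180 − 4.077 = 23.103 N.

23.10 N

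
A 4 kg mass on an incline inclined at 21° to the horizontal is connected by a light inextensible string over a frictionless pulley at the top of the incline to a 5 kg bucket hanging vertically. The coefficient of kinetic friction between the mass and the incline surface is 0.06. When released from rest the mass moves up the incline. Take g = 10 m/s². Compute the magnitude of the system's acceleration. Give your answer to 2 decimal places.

3.71 m/s²

For the mass on the incline: the weight component along the slope is m₁g sin 21° = 4 × 10 × 0.3584 = 14.336 N and the normal force is N = m₁g cos 21° = 37.343 N.
Kinetic friction opposes the mass's motion up the incline: f = μN = 0.06 × 37.343 = 2.241 N acting down the slope.
Newton's second law for the mass (up-slope positive): T − 14.336 − 2.241 = 4 a. For the hanging bucket (downward positive): 5 × 10 − T = 5 a.
Adding the two equations eliminates T: 33.423 = 9 a, so a = 3.7137 m/s².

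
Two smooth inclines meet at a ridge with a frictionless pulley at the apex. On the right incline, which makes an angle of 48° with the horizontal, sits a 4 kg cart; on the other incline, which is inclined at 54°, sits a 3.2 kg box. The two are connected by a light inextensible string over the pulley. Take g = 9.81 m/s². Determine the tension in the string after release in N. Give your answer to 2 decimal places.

Resolve each weight along its own incline: the 4 kg mass has component 4 × 9.81 × sin 48° = 29.161 N down its slope, and the 3.2 kg mass has 3.2 × 9.81 × sin 54° = 25.397 N down its slope.
The 4 kg side's 29.161 N exceeds the other side's 25.397 N, so that mass slides down and the 3.2 kg mass slides up. Taking that direction as positive, Newton's second law for the whole system gives 29.161 − 25.397 = (4 + 3.2) a, so a = 3.764 / 7.2 = 0.5228 m/s².
For the 3.2 kg mass (up-slope positive): T − 25.397 = 3.2 × 0.5228, so T = 27.070 N.

27.07 N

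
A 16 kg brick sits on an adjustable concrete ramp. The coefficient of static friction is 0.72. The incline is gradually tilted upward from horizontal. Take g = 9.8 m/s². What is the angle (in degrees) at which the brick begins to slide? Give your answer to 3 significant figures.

At the threshold of sliding, static friction is at its maximum μ_s N and exactly balances the weight component along the incline: mg sin θ = μ_s mg cos θ.
Hence tan θ = μ_s = 0.72, so θ = arctan(0.72) = 35.7539°.

35.8°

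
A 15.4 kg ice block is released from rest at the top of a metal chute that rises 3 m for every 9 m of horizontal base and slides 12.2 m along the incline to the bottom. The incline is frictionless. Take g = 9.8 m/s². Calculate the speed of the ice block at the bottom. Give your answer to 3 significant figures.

The weight component along the incline is mg sin 18.43° = 47.725 N and the normal force is N = mg cos 18.43° = 143.175 N.
With no friction, a = g sin 18.43° = 3.0990 m/s².
Starting from rest over a distance of 12.2 m, v² = 2aL = 2 × 3.0990 × 12.2 = 75.6156, so v = 8.6957 m/s.

8.70 m/s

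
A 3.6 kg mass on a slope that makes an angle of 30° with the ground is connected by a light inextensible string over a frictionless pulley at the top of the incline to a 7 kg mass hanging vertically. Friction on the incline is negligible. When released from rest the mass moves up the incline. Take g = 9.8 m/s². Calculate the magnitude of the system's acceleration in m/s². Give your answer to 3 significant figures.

4.81 m/s²

For the mass on the incline: the weight component along the slope is m₁g sin 30° = 3.6 × 9.8 × 0.5000 = 17.640 N and the normal force is N = m₁g cos 30° = 30.553 N.
Newton's second law for the mass (up-slope positive): T − 17.640 = 3.6 a. For the hanging mass (downward positive): 7 × 9.8 − T = 7 a.
Adding the two equations eliminates T: 50.960 = 10.6 a, so a = 4.8075 m/s².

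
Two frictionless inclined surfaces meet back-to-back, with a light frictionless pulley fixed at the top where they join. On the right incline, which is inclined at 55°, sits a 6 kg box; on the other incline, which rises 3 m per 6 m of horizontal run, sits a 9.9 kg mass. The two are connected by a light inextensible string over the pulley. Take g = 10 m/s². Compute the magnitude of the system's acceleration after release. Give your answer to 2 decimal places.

0.31 m/s²

Resolve each weight along its own incline: the 6 kg mass has component 6 × 10 × sin 55° = 49.149 N down its slope, and the 9.9 kg mass has 9.9 × 10 × sin 26.57° = 44.274 N down its slope.
The 6 kg side's 49.149 N exceeds the other side's 44.274 N, so that mass slides down and the 9.9 kg mass slides up. Taking that direction as positive, Newton's second law for the whole system gives 49.149 − 44.274 = (6 + 9.9) a, so a = 4.875 / 15.9 = 0.3066 m/s².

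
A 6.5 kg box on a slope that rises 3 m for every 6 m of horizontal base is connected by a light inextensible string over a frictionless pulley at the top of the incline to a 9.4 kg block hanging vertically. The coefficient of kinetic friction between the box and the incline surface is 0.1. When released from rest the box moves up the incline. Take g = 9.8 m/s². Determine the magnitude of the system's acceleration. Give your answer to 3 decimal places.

For the box on the incline: the weight component along the slope is m₁g sin 26.57° = 6.5 × 9.8 × 0.4472 = 28.487 N and the normal force is N = m₁g cos 26.57° = 56.975 N.
Kinetic friction opposes the box's motion up the incline: f = μN = 0.1 × 56.975 = 5.698 N acting down the slope.
Newton's second law for the box (up-slope positive): T − 28.487 − 5.698 = 6.5 a. For the hanging block (downward positive): 9.4 × 9.8 − T = 9.4 a.
Adding the two equations eliminates T: 57.935 = 15.9 a, so a = 3.6437 m/s².

3.644 m/s²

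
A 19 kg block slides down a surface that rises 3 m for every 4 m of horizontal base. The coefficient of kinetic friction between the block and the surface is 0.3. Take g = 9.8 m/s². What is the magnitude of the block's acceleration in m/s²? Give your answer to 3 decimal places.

3.528 m/s²

Resolving the weight along the incline: the component pulling the block down the slope is mg sin 36.87° = 19 × 9.8 × 0.6000 = 111.720 N, and the normal force is N = mg cos 36.87° = 19 × 9.8 × 0.8000 = 148.960 N.
Kinetic friction acts up the slope with magnitude f = μN = 0.3 × 148.960 = 44.688 N.
Net force along the incline is 111.720 − 44.688 = 67.032 N, so a = 67.032 / 19 = 3.5280 m/s².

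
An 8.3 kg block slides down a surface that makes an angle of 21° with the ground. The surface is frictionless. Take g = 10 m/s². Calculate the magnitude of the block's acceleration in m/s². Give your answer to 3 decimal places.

3.584 m/s²

Resolving the weight along the incline: the component pulling the block down the slope is mg sin 21° = 8.3 × 10 × 0.3584 = 29.747 N, and the normal force is N = mg cos 21° = 8.3 × 10 × 0.9336 = 77.489 N.
With no friction the net force along the incline is 29.747 N, so a = g sin 21° = 29.747 / 8.3 = 3.5840 m/s².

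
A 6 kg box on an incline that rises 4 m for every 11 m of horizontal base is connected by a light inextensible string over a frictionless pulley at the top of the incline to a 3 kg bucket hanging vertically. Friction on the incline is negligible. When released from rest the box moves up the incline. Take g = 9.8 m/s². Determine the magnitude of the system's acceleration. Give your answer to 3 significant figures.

For the box on the incline: the weight component along the slope is m₁g sin 19.98° = 6 × 9.8 × 0.3417 = 20.092 N and the normal force is N = m₁g cos 19.98° = 55.260 N.
Newton's second law for the box (up-slope positive): T − 20.092 = 6 a. For the hanging bucket (downward positive): 3 × 9.8 − T = 3 a.
Adding the two equations eliminates T: 9.308 = 9 a, so a = 1.0342 m/s².

1.03 m/s²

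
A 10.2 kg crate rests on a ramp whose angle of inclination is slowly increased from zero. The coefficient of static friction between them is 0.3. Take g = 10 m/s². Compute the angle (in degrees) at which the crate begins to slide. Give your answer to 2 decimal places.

16.70°

At the threshold of sliding, static friction is at its maximum μ_s N and exactly balances the weight component along the incline: mg sin θ = μ_s mg cos θ.
Hence tan θ = μ_s = 0.3, so θ = arctan(0.3) = 16.6992°.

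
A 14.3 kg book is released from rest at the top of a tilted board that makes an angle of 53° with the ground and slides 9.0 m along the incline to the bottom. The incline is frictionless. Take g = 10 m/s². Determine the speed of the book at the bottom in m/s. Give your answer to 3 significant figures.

12.0 m/s

The weight component along the incline is mg sin 53° = 114.205 N and the normal force is N = mg cos 53° = 86.060 N.
With no friction, a = g sin 53° = 7.9864 m/s².
Starting from rest over a distance of 9.0 m, v² = 2aL = 2 × 7.9864 × 9.0 = 143.7552, so v = 11.9898 m/s.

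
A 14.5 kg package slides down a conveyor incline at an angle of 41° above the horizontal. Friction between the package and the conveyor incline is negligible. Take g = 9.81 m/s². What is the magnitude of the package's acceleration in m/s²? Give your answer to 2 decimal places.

6.44 m/s²

Resolving the weight along the incline: the component pulling the package down the slope is mg sin 41° = 14.5 × 9.81 × 0.6561 = 93.327 N, and the normal force is N = mg cos 41° = 14.5 × 9.81 × 0.7547 = 107.352 N.
With no friction the net force along the incline is 93.327 N, so a = g sin 41° = 93.327 / 14.5 = 6.4363 m/s².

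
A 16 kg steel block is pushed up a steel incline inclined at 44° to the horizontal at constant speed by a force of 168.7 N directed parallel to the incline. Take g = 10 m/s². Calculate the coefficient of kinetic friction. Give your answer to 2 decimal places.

At constant speed ΣF = 0 along the incline. The applied 168.7 N acts up the slope; the weight component mg sin 44° = 111.145 N and kinetic friction μN both act down the slope.
So 168.7 = 111.145 + μ × 115.094, giving μ = (168.7 − 111.145) / 115.094 = 0.5001.

0.50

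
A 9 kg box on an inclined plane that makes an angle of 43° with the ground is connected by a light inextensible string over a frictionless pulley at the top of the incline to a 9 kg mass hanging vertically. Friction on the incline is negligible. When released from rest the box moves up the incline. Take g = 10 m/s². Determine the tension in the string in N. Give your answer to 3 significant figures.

75.7 N

For the box on the incline: the weight component along the slope is m₁g sin 43° = 9 × 10 × 0.6820 = 61.380 N and the normal force is N = m₁g cos 43° = 65.822 N.
Newton's second law for the box (up-slope positive): T − 61.380 = 9 a. For the hanging mass (downward positive): 9 × 10 − T = 9 a.
Adding the two equations eliminates T: 28.620 = 18 a, so a = 1.5900 m/s².
Then from the hanging mass's equation, T = 9 × (10 − 1.5900) = 75.690 N.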